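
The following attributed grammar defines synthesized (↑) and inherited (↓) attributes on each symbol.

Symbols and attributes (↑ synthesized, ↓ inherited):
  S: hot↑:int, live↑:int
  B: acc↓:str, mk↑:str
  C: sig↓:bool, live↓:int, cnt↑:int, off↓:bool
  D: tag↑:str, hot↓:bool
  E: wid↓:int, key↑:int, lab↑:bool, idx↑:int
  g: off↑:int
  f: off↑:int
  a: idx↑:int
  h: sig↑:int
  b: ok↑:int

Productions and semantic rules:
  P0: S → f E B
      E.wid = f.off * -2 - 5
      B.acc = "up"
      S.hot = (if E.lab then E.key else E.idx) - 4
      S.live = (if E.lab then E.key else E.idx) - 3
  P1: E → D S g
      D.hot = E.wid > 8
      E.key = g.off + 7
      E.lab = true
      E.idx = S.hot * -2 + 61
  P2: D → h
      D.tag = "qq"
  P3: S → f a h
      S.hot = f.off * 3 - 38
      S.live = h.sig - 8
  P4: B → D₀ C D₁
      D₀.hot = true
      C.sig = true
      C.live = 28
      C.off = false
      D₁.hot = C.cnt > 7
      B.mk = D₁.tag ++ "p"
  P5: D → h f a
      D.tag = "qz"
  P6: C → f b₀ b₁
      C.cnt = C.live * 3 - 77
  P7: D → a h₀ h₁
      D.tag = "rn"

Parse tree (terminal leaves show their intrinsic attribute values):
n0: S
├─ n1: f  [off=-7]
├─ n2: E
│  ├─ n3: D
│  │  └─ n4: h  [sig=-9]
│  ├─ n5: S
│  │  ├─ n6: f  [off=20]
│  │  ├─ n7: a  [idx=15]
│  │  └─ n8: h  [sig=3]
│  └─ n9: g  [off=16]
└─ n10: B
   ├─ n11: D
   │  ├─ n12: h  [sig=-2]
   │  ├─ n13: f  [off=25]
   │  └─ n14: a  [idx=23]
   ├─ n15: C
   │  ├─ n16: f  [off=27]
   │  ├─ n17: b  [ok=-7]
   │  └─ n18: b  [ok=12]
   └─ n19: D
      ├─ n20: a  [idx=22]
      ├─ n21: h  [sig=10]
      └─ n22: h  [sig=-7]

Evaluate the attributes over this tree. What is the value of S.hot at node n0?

19

1. n1.off = -7  [terminal]
2. n2.wid = 9  [f.off * -2 - 5]
3. n3.hot = true  [E.wid > 8]
4. n4.sig = -9  [terminal]
5. n3.tag = "qq"  ["qq"]
6. n6.off = 20  [terminal]
7. n7.idx = 15  [terminal]
8. n8.sig = 3  [terminal]
9. n5.hot = 22  [f.off * 3 - 38]
10. n5.live = -5  [h.sig - 8]
11. n9.off = 16  [terminal]
12. n2.key = 23  [g.off + 7]
13. n2.lab = true  [true]
14. n2.idx = 17  [S.hot * -2 + 61]
15. n10.acc = "up"  ["up"]
16. n11.hot = true  [true]
17. n12.sig = -2  [terminal]
18. n13.off = 25  [terminal]
19. n14.idx = 23  [terminal]
20. n11.tag = "qz"  ["qz"]
21. n15.sig = true  [true]
22. n15.live = 28  [28]
23. n15.off = false  [false]
24. n16.off = 27  [terminal]
25. n17.ok = -7  [terminal]
26. n18.ok = 12  [terminal]
27. n15.cnt = 7  [C.live * 3 - 77]
28. n19.hot = false  [C.cnt > 7]
29. n20.idx = 22  [terminal]
30. n21.sig = 10  [terminal]
31. n22.sig = -7  [terminal]
32. n19.tag = "rn"  ["rn"]
33. n10.mk = "rnp"  [D₁.tag ++ "p"]
34. n0.hot = 19  [(if E.lab then E.key else E.idx) - 4]
35. n0.live = 20  [(if E.lab then E.key else E.idx) - 3]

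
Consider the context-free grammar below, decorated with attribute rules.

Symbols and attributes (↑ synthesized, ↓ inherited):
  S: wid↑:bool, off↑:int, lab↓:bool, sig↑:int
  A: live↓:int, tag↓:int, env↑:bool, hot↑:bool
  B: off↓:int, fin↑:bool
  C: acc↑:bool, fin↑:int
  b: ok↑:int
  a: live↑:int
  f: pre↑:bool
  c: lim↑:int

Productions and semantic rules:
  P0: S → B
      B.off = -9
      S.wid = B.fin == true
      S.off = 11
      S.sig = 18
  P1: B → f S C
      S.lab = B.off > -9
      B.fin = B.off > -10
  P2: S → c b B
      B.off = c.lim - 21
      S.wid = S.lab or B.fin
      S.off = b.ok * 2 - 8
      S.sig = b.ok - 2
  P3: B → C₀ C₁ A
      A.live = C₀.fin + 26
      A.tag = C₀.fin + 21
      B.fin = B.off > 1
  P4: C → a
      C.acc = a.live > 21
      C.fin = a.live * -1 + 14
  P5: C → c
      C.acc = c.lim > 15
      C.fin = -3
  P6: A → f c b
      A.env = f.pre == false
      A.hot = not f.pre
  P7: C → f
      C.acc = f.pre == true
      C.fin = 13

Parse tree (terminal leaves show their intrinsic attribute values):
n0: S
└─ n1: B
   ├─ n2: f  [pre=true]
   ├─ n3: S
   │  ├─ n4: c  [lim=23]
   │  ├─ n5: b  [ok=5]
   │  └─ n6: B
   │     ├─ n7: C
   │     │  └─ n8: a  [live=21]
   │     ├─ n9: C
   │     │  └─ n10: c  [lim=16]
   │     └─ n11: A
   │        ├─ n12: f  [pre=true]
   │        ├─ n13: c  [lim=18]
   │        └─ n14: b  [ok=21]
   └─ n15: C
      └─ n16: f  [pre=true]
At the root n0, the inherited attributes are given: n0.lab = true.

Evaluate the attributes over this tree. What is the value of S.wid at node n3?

true

1. n0.lab = true  [given at root]
2. n1.off = -9  [-9]
3. n2.pre = true  [terminal]
4. n3.lab = false  [B.off > -9]
5. n4.lim = 23  [terminal]
6. n5.ok = 5  [terminal]
7. n6.off = 2  [c.lim - 21]
8. n8.live = 21  [terminal]
9. n7.acc = false  [a.live > 21]
10. n7.fin = -7  [a.live * -1 + 14]
11. n10.lim = 16  [terminal]
12. n9.acc = true  [c.lim > 15]
13. n9.fin = -3  [-3]
14. n11.live = 19  [C₀.fin + 26]
15. n11.tag = 14  [C₀.fin + 21]
16. n12.pre = true  [terminal]
17. n13.lim = 18  [terminal]
18. n14.ok = 21  [terminal]
19. n11.env = false  [f.pre == false]
20. n11.hot = false  [not f.pre]
21. n6.fin = true  [B.off > 1]
22. n3.wid = true  [S.lab or B.fin]
23. n3.off = 2  [b.ok * 2 - 8]
24. n3.sig = 3  [b.ok - 2]
25. n16.pre = true  [terminal]
26. n15.acc = true  [f.pre == true]
27. n15.fin = 13  [13]
28. n1.fin = true  [B.off > -10]
29. n0.wid = true  [B.fin == true]
30. n0.off = 11  [11]
31. n0.sig = 18  [18]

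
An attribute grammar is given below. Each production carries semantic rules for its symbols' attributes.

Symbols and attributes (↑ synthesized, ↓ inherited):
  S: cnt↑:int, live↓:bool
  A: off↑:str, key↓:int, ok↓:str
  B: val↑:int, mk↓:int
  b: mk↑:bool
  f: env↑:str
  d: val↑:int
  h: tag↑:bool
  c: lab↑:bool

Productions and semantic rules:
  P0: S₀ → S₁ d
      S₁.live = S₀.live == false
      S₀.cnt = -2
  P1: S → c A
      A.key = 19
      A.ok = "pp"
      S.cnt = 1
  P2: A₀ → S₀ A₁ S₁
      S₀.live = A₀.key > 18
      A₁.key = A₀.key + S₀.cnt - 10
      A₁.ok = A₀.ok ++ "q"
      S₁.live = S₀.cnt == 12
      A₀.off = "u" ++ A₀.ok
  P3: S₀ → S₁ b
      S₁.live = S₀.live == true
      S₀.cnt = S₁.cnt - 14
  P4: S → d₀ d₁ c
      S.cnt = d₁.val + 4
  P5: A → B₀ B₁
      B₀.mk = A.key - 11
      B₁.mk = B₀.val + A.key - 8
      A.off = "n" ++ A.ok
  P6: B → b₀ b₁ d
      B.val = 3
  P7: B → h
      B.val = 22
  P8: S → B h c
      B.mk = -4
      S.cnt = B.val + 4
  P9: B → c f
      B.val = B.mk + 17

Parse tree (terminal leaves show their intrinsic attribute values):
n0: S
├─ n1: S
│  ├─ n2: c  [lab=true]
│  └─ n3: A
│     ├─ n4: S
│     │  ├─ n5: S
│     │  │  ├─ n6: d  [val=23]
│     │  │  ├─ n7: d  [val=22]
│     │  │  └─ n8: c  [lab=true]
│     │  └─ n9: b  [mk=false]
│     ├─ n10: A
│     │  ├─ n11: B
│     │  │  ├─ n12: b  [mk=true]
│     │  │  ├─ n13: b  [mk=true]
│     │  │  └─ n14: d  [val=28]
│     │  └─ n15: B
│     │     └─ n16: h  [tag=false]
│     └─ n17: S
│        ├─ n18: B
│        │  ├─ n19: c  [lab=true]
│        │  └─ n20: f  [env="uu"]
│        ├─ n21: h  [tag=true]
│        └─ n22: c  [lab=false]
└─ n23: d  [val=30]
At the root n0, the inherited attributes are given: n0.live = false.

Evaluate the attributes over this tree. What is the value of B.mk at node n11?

1. n0.live = false  [given at root]
2. n1.live = true  [S₀.live == false]
3. n2.lab = true  [terminal]
4. n3.key = 19  [19]
5. n3.ok = "pp"  ["pp"]
6. n4.live = true  [A₀.key > 18]
7. n5.live = true  [S₀.live == true]
8. n6.val = 23  [terminal]
9. n7.val = 22  [terminal]
10. n8.lab = true  [terminal]
11. n5.cnt = 26  [d₁.val + 4]
12. n9.mk = false  [terminal]
13. n4.cnt = 12  [S₁.cnt - 14]
14. n10.key = 21  [A₀.key + S₀.cnt - 10]
15. n10.ok = "ppq"  [A₀.ok ++ "q"]
16. n11.mk = 10  [A.key - 11]
17. n12.mk = true  [terminal]
18. n13.mk = true  [terminal]
19. n14.val = 28  [terminal]
20. n11.val = 3  [3]
21. n15.mk = 16  [B₀.val + A.key - 8]
22. n16.tag = false  [terminal]
23. n15.val = 22  [22]
24. n10.off = "nppq"  ["n" ++ A.ok]
25. n17.live = true  [S₀.cnt == 12]
26. n18.mk = -4  [-4]
27. n19.lab = true  [terminal]
28. n20.env = "uu"  [terminal]
29. n18.val = 13  [B.mk + 17]
30. n21.tag = true  [terminal]
31. n22.lab = false  [terminal]
32. n17.cnt = 17  [B.val + 4]
33. n3.off = "upp"  ["u" ++ A₀.ok]
34. n1.cnt = 1  [1]
35. n23.val = 30  [terminal]
36. n0.cnt = -2  [-2]

10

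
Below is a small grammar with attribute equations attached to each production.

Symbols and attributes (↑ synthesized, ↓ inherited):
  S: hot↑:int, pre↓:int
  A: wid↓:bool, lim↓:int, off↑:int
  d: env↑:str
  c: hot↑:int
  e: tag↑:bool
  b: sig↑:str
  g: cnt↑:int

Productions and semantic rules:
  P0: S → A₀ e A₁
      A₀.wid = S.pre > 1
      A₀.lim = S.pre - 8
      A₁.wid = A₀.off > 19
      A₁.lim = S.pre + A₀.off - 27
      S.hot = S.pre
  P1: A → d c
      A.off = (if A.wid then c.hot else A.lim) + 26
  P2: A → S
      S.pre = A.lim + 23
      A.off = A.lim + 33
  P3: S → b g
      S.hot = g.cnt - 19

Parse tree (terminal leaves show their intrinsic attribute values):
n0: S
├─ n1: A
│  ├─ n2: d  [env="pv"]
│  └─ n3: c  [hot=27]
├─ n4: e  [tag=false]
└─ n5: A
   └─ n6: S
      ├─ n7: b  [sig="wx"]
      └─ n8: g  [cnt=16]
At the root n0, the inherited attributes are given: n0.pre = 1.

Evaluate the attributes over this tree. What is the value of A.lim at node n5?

-7

1. n0.pre = 1  [given at root]
2. n1.wid = false  [S.pre > 1]
3. n1.lim = -7  [S.pre - 8]
4. n2.env = "pv"  [terminal]
5. n3.hot = 27  [terminal]
6. n1.off = 19  [(if A.wid then c.hot else A.lim) + 26]
7. n4.tag = false  [terminal]
8. n5.wid = false  [A₀.off > 19]
9. n5.lim = -7  [S.pre + A₀.off - 27]
10. n6.pre = 16  [A.lim + 23]
11. n7.sig = "wx"  [terminal]
12. n8.cnt = 16  [terminal]
13. n6.hot = -3  [g.cnt - 19]
14. n5.off = 26  [A.lim + 33]
15. n0.hot = 1  [S.pre]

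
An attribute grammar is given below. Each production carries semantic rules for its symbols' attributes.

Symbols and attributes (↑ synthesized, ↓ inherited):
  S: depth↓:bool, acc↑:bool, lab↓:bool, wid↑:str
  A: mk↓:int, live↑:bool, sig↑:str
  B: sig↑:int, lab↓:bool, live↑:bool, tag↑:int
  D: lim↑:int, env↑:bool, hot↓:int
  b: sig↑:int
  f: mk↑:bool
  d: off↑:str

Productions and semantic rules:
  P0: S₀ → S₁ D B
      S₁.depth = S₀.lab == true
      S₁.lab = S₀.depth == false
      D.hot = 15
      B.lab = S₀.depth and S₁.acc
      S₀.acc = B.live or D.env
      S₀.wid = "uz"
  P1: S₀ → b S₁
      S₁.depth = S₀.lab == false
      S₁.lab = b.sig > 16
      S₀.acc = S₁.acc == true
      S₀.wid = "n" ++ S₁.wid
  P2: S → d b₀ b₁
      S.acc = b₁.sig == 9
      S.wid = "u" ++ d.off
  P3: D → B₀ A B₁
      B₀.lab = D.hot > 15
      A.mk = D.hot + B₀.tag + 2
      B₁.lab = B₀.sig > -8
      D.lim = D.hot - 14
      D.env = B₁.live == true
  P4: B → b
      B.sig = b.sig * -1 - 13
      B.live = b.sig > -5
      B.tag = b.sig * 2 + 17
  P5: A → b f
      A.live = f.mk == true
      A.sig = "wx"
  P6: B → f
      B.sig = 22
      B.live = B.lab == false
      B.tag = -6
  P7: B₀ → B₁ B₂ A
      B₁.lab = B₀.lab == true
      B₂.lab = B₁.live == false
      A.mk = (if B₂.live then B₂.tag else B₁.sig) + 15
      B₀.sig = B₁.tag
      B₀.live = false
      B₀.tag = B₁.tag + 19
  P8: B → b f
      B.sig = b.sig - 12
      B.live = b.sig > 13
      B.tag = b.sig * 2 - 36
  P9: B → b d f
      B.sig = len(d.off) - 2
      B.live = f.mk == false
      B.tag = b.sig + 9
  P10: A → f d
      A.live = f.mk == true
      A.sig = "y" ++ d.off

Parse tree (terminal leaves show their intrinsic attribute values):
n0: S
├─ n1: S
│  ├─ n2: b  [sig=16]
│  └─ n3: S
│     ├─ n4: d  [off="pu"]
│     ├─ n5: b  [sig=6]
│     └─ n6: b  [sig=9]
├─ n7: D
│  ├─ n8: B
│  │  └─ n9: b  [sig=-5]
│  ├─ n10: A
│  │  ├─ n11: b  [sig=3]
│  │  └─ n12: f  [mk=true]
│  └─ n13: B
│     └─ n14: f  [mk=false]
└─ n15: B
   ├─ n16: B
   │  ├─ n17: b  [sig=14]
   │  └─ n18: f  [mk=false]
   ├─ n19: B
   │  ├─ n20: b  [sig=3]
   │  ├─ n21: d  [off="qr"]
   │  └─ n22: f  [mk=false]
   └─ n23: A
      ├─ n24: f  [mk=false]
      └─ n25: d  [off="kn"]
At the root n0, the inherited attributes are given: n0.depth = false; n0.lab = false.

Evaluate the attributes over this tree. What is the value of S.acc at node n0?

true

1. n0.depth = false  [given at root]
2. n0.lab = false  [given at root]
3. n1.depth = false  [S₀.lab == true]
4. n1.lab = true  [S₀.depth == false]
5. n2.sig = 16  [terminal]
6. n3.depth = false  [S₀.lab == false]
7. n3.lab = false  [b.sig > 16]
8. n4.off = "pu"  [terminal]
9. n5.sig = 6  [terminal]
10. n6.sig = 9  [terminal]
11. n3.acc = true  [b₁.sig == 9]
12. n3.wid = "upu"  ["u" ++ d.off]
13. n1.acc = true  [S₁.acc == true]
14. n1.wid = "nupu"  ["n" ++ S₁.wid]
15. n7.hot = 15  [15]
16. n8.lab = false  [D.hot > 15]
17. n9.sig = -5  [terminal]
18. n8.sig = -8  [b.sig * -1 - 13]
19. n8.live = false  [b.sig > -5]
20. n8.tag = 7  [b.sig * 2 + 17]
21. n10.mk = 24  [D.hot + B₀.tag + 2]
22. n11.sig = 3  [terminal]
23. n12.mk = true  [terminal]
24. n10.live = true  [f.mk == true]
25. n10.sig = "wx"  ["wx"]
26. n13.lab = false  [B₀.sig > -8]
27. n14.mk = false  [terminal]
28. n13.sig = 22  [22]
29. n13.live = true  [B.lab == false]
30. n13.tag = -6  [-6]
31. n7.lim = 1  [D.hot - 14]
32. n7.env = true  [B₁.live == true]
33. n15.lab = false  [S₀.depth and S₁.acc]
34. n16.lab = false  [B₀.lab == true]
35. n17.sig = 14  [terminal]
36. n18.mk = false  [terminal]
37. n16.sig = 2  [b.sig - 12]
38. n16.live = true  [b.sig > 13]
39. n16.tag = -8  [b.sig * 2 - 36]
40. n19.lab = false  [B₁.live == false]
41. n20.sig = 3  [terminal]
42. n21.off = "qr"  [terminal]
43. n22.mk = false  [terminal]
44. n19.sig = 0  [len(d.off) - 2]
45. n19.live = true  [f.mk == false]
46. n19.tag = 12  [b.sig + 9]
47. n23.mk = 27  [(if B₂.live then B₂.tag else B₁.sig) + 15]
48. n24.mk = false  [terminal]
49. n25.off = "kn"  [terminal]
50. n23.live = false  [f.mk == true]
51. n23.sig = "ykn"  ["y" ++ d.off]
52. n15.sig = -8  [B₁.tag]
53. n15.live = false  [false]
54. n15.tag = 11  [B₁.tag + 19]
55. n0.acc = true  [B.live or D.env]
56. n0.wid = "uz"  ["uz"]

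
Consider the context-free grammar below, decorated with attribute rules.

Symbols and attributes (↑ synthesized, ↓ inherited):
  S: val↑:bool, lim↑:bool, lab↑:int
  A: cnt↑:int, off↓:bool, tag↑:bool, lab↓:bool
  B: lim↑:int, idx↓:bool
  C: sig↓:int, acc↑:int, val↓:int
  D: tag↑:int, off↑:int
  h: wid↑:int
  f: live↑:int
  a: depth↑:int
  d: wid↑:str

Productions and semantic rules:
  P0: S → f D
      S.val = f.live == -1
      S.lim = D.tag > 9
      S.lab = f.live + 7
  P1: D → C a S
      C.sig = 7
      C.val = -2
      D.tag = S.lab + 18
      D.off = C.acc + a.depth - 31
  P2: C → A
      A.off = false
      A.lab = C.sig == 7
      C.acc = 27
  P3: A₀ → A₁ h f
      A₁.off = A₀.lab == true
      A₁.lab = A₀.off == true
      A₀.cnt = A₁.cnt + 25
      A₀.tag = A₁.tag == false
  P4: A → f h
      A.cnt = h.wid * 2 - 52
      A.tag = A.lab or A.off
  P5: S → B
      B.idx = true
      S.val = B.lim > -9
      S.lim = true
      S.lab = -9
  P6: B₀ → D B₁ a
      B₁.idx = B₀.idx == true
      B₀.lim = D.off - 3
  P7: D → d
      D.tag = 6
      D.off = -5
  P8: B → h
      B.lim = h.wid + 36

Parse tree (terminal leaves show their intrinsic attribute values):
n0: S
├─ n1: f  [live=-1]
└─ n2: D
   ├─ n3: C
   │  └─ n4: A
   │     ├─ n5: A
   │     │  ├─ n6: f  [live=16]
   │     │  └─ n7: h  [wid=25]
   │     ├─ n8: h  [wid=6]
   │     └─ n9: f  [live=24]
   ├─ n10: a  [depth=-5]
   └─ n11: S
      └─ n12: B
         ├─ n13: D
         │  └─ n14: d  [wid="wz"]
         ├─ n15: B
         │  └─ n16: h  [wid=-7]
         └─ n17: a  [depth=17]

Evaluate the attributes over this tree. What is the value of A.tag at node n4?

1. n1.live = -1  [terminal]
2. n3.sig = 7  [7]
3. n3.val = -2  [-2]
4. n4.off = false  [false]
5. n4.lab = true  [C.sig == 7]
6. n5.off = true  [A₀.lab == true]
7. n5.lab = false  [A₀.off == true]
8. n6.live = 16  [terminal]
9. n7.wid = 25  [terminal]
10. n5.cnt = -2  [h.wid * 2 - 52]
11. n5.tag = true  [A.lab or A.off]
12. n8.wid = 6  [terminal]
13. n9.live = 24  [terminal]
14. n4.cnt = 23  [A₁.cnt + 25]
15. n4.tag = false  [A₁.tag == false]
16. n3.acc = 27  [27]
17. n10.depth = -5  [terminal]
18. n12.idx = true  [true]
19. n14.wid = "wz"  [terminal]
20. n13.tag = 6  [6]
21. n13.off = -5  [-5]
22. n15.idx = true  [B₀.idx == true]
23. n16.wid = -7  [terminal]
24. n15.lim = 29  [h.wid + 36]
25. n17.depth = 17  [terminal]
26. n12.lim = -8  [D.off - 3]
27. n11.val = true  [B.lim > -9]
28. n11.lim = true  [true]
29. n11.lab = -9  [-9]
30. n2.tag = 9  [S.lab + 18]
31. n2.off = -9  [C.acc + a.depth - 31]
32. n0.val = true  [f.live == -1]
33. n0.lim = false  [D.tag > 9]
34. n0.lab = 6  [f.live + 7]

false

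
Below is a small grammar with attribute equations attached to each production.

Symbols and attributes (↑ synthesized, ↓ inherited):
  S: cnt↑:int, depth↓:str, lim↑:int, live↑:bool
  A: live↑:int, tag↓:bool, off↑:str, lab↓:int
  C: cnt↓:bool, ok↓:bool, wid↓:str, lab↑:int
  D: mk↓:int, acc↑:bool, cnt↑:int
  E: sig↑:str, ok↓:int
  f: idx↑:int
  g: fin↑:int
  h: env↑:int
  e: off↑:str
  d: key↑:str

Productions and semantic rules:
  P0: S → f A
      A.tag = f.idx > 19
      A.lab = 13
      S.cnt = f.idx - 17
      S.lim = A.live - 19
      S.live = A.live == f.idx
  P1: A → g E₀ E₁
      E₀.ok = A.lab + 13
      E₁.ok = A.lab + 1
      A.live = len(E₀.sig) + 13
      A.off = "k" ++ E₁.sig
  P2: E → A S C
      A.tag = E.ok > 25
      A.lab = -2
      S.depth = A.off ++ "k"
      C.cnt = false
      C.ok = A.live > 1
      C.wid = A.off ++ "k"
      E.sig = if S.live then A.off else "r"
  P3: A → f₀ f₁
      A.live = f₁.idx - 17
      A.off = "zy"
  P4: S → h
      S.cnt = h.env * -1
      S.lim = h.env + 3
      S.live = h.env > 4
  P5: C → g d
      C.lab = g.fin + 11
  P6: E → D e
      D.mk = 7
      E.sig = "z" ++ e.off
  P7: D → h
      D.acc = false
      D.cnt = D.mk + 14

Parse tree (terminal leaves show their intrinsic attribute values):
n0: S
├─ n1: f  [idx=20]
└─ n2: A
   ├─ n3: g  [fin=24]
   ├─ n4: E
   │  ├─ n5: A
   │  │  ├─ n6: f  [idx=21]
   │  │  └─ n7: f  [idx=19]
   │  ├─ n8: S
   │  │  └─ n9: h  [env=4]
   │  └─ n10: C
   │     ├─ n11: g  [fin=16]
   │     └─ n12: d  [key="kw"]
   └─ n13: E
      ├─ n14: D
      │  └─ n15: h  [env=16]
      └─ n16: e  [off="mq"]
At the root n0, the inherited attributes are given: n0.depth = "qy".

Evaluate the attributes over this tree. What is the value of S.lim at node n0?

-5

1. n0.depth = "qy"  [given at root]
2. n1.idx = 20  [terminal]
3. n2.tag = true  [f.idx > 19]
4. n2.lab = 13  [13]
5. n3.fin = 24  [terminal]
6. n4.ok = 26  [A.lab + 13]
7. n5.tag = true  [E.ok > 25]
8. n5.lab = -2  [-2]
9. n6.idx = 21  [terminal]
10. n7.idx = 19  [terminal]
11. n5.live = 2  [f₁.idx - 17]
12. n5.off = "zy"  ["zy"]
13. n8.depth = "zyk"  [A.off ++ "k"]
14. n9.env = 4  [terminal]
15. n8.cnt = -4  [h.env * -1]
16. n8.lim = 7  [h.env + 3]
17. n8.live = false  [h.env > 4]
18. n10.cnt = false  [false]
19. n10.ok = true  [A.live > 1]
20. n10.wid = "zyk"  [A.off ++ "k"]
21. n11.fin = 16  [terminal]
22. n12.key = "kw"  [terminal]
23. n10.lab = 27  [g.fin + 11]
24. n4.sig = "r"  [if S.live then A.off else "r"]
25. n13.ok = 14  [A.lab + 1]
26. n14.mk = 7  [7]
27. n15.env = 16  [terminal]
28. n14.acc = false  [false]
29. n14.cnt = 21  [D.mk + 14]
30. n16.off = "mq"  [terminal]
31. n13.sig = "zmq"  ["z" ++ e.off]
32. n2.live = 14  [len(E₀.sig) + 13]
33. n2.off = "kzmq"  ["k" ++ E₁.sig]
34. n0.cnt = 3  [f.idx - 17]
35. n0.lim = -5  [A.live - 19]
36. n0.live = false  [A.live == f.idx]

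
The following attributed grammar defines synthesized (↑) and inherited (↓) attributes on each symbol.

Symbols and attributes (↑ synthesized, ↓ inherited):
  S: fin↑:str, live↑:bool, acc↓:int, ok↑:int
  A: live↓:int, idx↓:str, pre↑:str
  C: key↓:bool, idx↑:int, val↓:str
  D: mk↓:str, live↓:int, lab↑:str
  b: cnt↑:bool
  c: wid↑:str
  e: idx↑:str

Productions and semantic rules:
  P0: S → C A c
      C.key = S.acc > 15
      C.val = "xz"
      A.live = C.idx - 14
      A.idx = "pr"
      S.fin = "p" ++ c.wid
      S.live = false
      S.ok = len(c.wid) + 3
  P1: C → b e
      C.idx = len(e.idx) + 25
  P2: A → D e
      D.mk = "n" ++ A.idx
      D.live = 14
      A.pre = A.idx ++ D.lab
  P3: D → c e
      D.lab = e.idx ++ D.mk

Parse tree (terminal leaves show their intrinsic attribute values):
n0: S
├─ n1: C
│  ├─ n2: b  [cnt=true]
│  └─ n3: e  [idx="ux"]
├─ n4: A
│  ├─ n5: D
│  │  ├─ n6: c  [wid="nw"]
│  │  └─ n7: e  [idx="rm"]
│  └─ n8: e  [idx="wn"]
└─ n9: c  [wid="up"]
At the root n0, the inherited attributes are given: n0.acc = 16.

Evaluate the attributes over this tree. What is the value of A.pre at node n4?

1. n0.acc = 16  [given at root]
2. n1.key = true  [S.acc > 15]
3. n1.val = "xz"  ["xz"]
4. n2.cnt = true  [terminal]
5. n3.idx = "ux"  [terminal]
6. n1.idx = 27  [len(e.idx) + 25]
7. n4.live = 13  [C.idx - 14]
8. n4.idx = "pr"  ["pr"]
9. n5.mk = "npr"  ["n" ++ A.idx]
10. n5.live = 14  [14]
11. n6.wid = "nw"  [terminal]
12. n7.idx = "rm"  [terminal]
13. n5.lab = "rmnpr"  [e.idx ++ D.mk]
14. n8.idx = "wn"  [terminal]
15. n4.pre = "prrmnpr"  [A.idx ++ D.lab]
16. n9.wid = "up"  [terminal]
17. n0.fin = "pup"  ["p" ++ c.wid]
18. n0.live = false  [false]
19. n0.ok = 5  [len(c.wid) + 3]

"prrmnpr"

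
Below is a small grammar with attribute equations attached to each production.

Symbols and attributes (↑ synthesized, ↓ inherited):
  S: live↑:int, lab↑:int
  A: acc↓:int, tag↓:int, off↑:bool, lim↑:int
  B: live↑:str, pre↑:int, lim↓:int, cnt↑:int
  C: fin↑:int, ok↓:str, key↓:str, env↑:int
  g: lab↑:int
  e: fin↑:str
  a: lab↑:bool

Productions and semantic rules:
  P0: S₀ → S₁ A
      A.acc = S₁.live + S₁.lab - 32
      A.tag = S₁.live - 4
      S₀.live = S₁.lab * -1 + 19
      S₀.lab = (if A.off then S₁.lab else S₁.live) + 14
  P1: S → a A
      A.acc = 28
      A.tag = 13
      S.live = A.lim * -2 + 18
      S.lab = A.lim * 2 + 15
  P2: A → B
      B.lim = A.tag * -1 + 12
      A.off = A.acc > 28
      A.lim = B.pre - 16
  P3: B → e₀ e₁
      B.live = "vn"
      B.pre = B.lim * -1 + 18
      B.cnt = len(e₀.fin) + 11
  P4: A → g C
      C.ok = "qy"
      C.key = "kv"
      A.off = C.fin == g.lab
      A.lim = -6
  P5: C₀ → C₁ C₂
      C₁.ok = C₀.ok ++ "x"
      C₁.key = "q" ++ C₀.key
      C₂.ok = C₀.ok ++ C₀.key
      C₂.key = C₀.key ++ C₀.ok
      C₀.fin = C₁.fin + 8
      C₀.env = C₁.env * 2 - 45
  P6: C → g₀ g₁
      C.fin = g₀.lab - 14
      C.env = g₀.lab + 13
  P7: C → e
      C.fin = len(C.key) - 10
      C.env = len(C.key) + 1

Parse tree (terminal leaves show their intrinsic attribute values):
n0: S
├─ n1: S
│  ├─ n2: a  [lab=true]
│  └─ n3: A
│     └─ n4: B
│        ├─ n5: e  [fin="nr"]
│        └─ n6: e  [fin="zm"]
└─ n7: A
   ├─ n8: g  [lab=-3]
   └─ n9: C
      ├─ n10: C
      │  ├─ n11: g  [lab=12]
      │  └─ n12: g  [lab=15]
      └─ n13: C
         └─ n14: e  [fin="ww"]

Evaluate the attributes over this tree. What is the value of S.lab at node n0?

26

1. n2.lab = true  [terminal]
2. n3.acc = 28  [28]
3. n3.tag = 13  [13]
4. n4.lim = -1  [A.tag * -1 + 12]
5. n5.fin = "nr"  [terminal]
6. n6.fin = "zm"  [terminal]
7. n4.live = "vn"  ["vn"]
8. n4.pre = 19  [B.lim * -1 + 18]
9. n4.cnt = 13  [len(e₀.fin) + 11]
10. n3.off = false  [A.acc > 28]
11. n3.lim = 3  [B.pre - 16]
12. n1.live = 12  [A.lim * -2 + 18]
13. n1.lab = 21  [A.lim * 2 + 15]
14. n7.acc = 1  [S₁.live + S₁.lab - 32]
15. n7.tag = 8  [S₁.live - 4]
16. n8.lab = -3  [terminal]
17. n9.ok = "qy"  ["qy"]
18. n9.key = "kv"  ["kv"]
19. n10.ok = "qyx"  [C₀.ok ++ "x"]
20. n10.key = "qkv"  ["q" ++ C₀.key]
21. n11.lab = 12  [terminal]
22. n12.lab = 15  [terminal]
23. n10.fin = -2  [g₀.lab - 14]
24. n10.env = 25  [g₀.lab + 13]
25. n13.ok = "qykv"  [C₀.ok ++ C₀.key]
26. n13.key = "kvqy"  [C₀.key ++ C₀.ok]
27. n14.fin = "ww"  [terminal]
28. n13.fin = -6  [len(C.key) - 10]
29. n13.env = 5  [len(C.key) + 1]
30. n9.fin = 6  [C₁.fin + 8]
31. n9.env = 5  [C₁.env * 2 - 45]
32. n7.off = false  [C.fin == g.lab]
33. n7.lim = -6  [-6]
34. n0.live = -2  [S₁.lab * -1 + 19]
35. n0.lab = 26  [(if A.off then S₁.lab else S₁.live) + 14]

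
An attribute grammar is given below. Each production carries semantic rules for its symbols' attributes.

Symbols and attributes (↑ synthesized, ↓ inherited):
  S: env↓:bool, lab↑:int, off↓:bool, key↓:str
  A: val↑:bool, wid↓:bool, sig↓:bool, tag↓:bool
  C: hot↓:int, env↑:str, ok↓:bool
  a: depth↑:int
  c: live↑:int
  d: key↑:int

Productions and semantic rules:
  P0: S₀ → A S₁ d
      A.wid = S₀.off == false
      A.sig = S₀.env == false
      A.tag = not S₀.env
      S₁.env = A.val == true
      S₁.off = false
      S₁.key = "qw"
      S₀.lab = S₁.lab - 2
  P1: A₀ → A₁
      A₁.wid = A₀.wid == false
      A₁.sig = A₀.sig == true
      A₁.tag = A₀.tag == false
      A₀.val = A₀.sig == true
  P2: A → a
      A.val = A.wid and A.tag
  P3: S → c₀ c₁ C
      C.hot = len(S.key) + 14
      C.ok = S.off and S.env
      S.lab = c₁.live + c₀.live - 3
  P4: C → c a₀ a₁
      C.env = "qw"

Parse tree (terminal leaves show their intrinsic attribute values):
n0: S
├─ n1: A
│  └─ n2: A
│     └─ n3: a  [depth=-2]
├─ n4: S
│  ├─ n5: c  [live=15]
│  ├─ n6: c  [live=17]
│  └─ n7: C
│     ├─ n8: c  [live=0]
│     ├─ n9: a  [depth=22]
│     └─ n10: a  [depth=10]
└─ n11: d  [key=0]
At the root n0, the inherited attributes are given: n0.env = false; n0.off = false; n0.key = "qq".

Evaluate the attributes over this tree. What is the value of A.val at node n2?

false

1. n0.env = false  [given at root]
2. n0.off = false  [given at root]
3. n0.key = "qq"  [given at root]
4. n1.wid = true  [S₀.off == false]
5. n1.sig = true  [S₀.env == false]
6. n1.tag = true  [not S₀.env]
7. n2.wid = false  [A₀.wid == false]
8. n2.sig = true  [A₀.sig == true]
9. n2.tag = false  [A₀.tag == false]
10. n3.depth = -2  [terminal]
11. n2.val = false  [A.wid and A.tag]
12. n1.val = true  [A₀.sig == true]
13. n4.env = true  [A.val == true]
14. n4.off = false  [false]
15. n4.key = "qw"  ["qw"]
16. n5.live = 15  [terminal]
17. n6.live = 17  [terminal]
18. n7.hot = 16  [len(S.key) + 14]
19. n7.ok = false  [S.off and S.env]
20. n8.live = 0  [terminal]
21. n9.depth = 22  [terminal]
22. n10.depth = 10  [terminal]
23. n7.env = "qw"  ["qw"]
24. n4.lab = 29  [c₁.live + c₀.live - 3]
25. n11.key = 0  [terminal]
26. n0.lab = 27  [S₁.lab - 2]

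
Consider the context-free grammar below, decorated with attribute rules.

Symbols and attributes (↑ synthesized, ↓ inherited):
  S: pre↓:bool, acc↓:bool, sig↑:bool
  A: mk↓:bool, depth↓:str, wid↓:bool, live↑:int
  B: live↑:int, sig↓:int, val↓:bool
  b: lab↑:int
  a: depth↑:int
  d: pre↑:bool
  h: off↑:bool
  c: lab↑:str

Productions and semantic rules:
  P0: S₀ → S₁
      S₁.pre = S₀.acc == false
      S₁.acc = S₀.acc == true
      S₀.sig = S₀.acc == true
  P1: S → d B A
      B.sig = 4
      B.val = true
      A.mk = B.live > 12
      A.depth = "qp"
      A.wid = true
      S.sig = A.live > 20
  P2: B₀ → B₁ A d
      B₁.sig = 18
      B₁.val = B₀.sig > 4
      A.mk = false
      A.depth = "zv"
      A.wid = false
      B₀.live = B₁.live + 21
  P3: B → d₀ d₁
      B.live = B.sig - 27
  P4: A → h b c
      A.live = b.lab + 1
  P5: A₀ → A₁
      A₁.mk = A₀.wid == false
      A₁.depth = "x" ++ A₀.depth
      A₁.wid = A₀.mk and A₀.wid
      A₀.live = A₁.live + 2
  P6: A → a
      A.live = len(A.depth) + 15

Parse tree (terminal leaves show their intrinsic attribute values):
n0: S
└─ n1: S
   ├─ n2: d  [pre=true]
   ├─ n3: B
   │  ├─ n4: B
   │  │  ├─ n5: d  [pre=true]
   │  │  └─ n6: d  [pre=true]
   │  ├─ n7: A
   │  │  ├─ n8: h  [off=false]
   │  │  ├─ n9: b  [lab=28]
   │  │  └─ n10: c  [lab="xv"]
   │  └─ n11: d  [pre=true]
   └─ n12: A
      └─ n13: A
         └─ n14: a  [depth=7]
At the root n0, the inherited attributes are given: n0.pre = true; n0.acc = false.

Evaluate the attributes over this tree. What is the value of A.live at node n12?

20

1. n0.pre = true  [given at root]
2. n0.acc = false  [given at root]
3. n1.pre = true  [S₀.acc == false]
4. n1.acc = false  [S₀.acc == true]
5. n2.pre = true  [terminal]
6. n3.sig = 4  [4]
7. n3.val = true  [true]
8. n4.sig = 18  [18]
9. n4.val = false  [B₀.sig > 4]
10. n5.pre = true  [terminal]
11. n6.pre = true  [terminal]
12. n4.live = -9  [B.sig - 27]
13. n7.mk = false  [false]
14. n7.depth = "zv"  ["zv"]
15. n7.wid = false  [false]
16. n8.off = false  [terminal]
17. n9.lab = 28  [terminal]
18. n10.lab = "xv"  [terminal]
19. n7.live = 29  [b.lab + 1]
20. n11.pre = true  [terminal]
21. n3.live = 12  [B₁.live + 21]
22. n12.mk = false  [B.live > 12]
23. n12.depth = "qp"  ["qp"]
24. n12.wid = true  [true]
25. n13.mk = false  [A₀.wid == false]
26. n13.depth = "xqp"  ["x" ++ A₀.depth]
27. n13.wid = false  [A₀.mk and A₀.wid]
28. n14.depth = 7  [terminal]
29. n13.live = 18  [len(A.depth) + 15]
30. n12.live = 20  [A₁.live + 2]
31. n1.sig = false  [A.live > 20]
32. n0.sig = false  [S₀.acc == true]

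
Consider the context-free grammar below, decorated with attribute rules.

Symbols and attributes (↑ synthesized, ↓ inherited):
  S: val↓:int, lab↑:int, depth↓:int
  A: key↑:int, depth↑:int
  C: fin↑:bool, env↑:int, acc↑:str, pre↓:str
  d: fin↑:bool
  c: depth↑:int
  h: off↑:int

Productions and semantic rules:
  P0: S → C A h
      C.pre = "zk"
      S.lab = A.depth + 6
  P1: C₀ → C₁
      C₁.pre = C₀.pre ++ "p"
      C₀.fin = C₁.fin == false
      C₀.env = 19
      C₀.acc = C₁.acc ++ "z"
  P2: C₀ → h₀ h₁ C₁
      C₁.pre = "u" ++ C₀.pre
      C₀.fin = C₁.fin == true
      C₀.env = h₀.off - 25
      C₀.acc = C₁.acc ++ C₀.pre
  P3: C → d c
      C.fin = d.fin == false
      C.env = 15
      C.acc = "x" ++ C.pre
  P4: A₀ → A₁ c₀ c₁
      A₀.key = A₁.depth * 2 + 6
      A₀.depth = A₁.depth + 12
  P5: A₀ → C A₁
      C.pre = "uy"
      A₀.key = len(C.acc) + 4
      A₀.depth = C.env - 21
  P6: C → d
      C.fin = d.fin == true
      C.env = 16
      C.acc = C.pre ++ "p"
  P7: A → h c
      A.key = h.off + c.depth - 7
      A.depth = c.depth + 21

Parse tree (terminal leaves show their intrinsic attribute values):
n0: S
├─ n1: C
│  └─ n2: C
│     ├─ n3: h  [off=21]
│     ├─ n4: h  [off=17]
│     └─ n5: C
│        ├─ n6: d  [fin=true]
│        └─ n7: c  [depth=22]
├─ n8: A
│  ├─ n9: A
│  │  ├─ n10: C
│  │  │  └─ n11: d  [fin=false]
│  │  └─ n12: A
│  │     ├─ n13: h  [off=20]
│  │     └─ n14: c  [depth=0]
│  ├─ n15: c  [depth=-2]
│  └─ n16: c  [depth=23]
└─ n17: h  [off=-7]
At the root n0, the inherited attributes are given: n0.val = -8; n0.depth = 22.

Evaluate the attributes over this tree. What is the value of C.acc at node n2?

"xuzkpzkp"

1. n0.val = -8  [given at root]
2. n0.depth = 22  [given at root]
3. n1.pre = "zk"  ["zk"]
4. n2.pre = "zkp"  [C₀.pre ++ "p"]
5. n3.off = 21  [terminal]
6. n4.off = 17  [terminal]
7. n5.pre = "uzkp"  ["u" ++ C₀.pre]
8. n6.fin = true  [terminal]
9. n7.depth = 22  [terminal]
10. n5.fin = false  [d.fin == false]
11. n5.env = 15  [15]
12. n5.acc = "xuzkp"  ["x" ++ C.pre]
13. n2.fin = false  [C₁.fin == true]
14. n2.env = -4  [h₀.off - 25]
15. n2.acc = "xuzkpzkp"  [C₁.acc ++ C₀.pre]
16. n1.fin = true  [C₁.fin == false]
17. n1.env = 19  [19]
18. n1.acc = "xuzkpzkpz"  [C₁.acc ++ "z"]
19. n10.pre = "uy"  ["uy"]
20. n11.fin = false  [terminal]
21. n10.fin = false  [d.fin == true]
22. n10.env = 16  [16]
23. n10.acc = "uyp"  [C.pre ++ "p"]
24. n13.off = 20  [terminal]
25. n14.depth = 0  [terminal]
26. n12.key = 13  [h.off + c.depth - 7]
27. n12.depth = 21  [c.depth + 21]
28. n9.key = 7  [len(C.acc) + 4]
29. n9.depth = -5  [C.env - 21]
30. n15.depth = -2  [terminal]
31. n16.depth = 23  [terminal]
32. n8.key = -4  [A₁.depth * 2 + 6]
33. n8.depth = 7  [A₁.depth + 12]
34. n17.off = -7  [terminal]
35. n0.lab = 13  [A.depth + 6]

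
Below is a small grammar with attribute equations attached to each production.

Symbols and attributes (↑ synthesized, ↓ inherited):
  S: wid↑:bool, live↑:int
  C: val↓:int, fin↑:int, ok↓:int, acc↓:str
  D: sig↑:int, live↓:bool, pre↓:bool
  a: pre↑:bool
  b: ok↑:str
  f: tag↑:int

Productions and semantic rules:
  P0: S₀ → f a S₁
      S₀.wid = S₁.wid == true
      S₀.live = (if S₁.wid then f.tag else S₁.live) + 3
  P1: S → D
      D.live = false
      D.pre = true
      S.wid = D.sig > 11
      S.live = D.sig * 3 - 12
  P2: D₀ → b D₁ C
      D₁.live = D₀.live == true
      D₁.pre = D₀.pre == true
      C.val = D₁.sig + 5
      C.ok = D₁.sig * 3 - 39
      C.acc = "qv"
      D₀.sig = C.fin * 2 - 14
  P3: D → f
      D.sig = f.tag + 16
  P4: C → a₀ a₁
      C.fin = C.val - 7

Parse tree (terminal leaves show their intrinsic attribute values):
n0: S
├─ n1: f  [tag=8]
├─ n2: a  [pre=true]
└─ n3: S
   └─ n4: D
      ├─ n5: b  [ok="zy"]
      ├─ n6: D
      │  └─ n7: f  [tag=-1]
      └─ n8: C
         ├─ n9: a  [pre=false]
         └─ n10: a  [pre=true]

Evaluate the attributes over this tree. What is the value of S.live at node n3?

1. n1.tag = 8  [terminal]
2. n2.pre = true  [terminal]
3. n4.live = false  [false]
4. n4.pre = true  [true]
5. n5.ok = "zy"  [terminal]
6. n6.live = false  [D₀.live == true]
7. n6.pre = true  [D₀.pre == true]
8. n7.tag = -1  [terminal]
9. n6.sig = 15  [f.tag + 16]
10. n8.val = 20  [D₁.sig + 5]
11. n8.ok = 6  [D₁.sig * 3 - 39]
12. n8.acc = "qv"  ["qv"]
13. n9.pre = false  [terminal]
14. n10.pre = true  [terminal]
15. n8.fin = 13  [C.val - 7]
16. n4.sig = 12  [C.fin * 2 - 14]
17. n3.wid = true  [D.sig > 11]
18. n3.live = 24  [D.sig * 3 - 12]
19. n0.wid = true  [S₁.wid == true]
20. n0.live = 11  [(if S₁.wid then f.tag else S₁.live) + 3]

24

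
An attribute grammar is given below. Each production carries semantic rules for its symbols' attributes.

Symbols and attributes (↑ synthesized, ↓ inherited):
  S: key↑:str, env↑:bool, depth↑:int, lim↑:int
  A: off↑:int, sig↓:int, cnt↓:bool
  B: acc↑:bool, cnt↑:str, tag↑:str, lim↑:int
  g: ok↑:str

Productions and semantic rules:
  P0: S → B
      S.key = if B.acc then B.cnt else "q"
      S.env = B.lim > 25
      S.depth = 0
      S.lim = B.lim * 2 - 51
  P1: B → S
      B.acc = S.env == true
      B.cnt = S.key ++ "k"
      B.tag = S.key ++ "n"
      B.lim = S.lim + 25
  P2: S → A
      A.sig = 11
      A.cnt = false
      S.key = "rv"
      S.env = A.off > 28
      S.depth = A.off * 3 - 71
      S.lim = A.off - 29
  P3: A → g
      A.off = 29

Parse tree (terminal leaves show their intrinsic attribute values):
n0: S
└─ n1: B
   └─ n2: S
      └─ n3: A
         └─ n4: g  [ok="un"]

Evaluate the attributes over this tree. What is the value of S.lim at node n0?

1. n3.sig = 11  [11]
2. n3.cnt = false  [false]
3. n4.ok = "un"  [terminal]
4. n3.off = 29  [29]
5. n2.key = "rv"  ["rv"]
6. n2.env = true  [A.off > 28]
7. n2.depth = 16  [A.off * 3 - 71]
8. n2.lim = 0  [A.off - 29]
9. n1.acc = true  [S.env == true]
10. n1.cnt = "rvk"  [S.key ++ "k"]
11. n1.tag = "rvn"  [S.key ++ "n"]
12. n1.lim = 25  [S.lim + 25]
13. n0.key = "rvk"  [if B.acc then B.cnt else "q"]
14. n0.env = false  [B.lim > 25]
15. n0.depth = 0  [0]
16. n0.lim = -1  [B.lim * 2 - 51]

-1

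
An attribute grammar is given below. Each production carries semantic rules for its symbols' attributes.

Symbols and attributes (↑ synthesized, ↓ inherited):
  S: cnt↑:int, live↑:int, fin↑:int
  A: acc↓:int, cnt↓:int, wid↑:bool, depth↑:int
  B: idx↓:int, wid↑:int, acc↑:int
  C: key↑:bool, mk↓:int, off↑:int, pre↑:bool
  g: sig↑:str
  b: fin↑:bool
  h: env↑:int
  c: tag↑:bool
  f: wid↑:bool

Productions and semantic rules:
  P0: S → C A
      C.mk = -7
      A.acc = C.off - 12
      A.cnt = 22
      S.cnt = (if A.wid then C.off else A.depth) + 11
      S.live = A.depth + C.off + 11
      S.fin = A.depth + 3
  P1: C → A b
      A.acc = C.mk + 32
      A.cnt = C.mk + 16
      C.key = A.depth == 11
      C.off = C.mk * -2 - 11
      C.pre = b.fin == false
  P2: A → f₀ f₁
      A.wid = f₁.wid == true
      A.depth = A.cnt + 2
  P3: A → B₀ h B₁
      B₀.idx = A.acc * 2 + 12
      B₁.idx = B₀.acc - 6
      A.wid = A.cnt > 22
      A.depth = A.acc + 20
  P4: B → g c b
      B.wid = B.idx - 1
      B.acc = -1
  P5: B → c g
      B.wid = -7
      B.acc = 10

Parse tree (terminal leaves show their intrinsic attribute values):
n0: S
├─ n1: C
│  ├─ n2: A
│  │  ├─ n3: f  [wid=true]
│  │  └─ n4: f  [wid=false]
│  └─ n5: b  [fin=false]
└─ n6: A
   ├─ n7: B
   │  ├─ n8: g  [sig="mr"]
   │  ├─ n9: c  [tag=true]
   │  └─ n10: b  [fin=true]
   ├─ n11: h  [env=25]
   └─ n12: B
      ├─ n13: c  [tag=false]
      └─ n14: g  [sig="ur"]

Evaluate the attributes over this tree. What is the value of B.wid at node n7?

-7

1. n1.mk = -7  [-7]
2. n2.acc = 25  [C.mk + 32]
3. n2.cnt = 9  [C.mk + 16]
4. n3.wid = true  [terminal]
5. n4.wid = false  [terminal]
6. n2.wid = false  [f₁.wid == true]
7. n2.depth = 11  [A.cnt + 2]
8. n5.fin = false  [terminal]
9. n1.key = true  [A.depth == 11]
10. n1.off = 3  [C.mk * -2 - 11]
11. n1.pre = true  [b.fin == false]
12. n6.acc = -9  [C.off - 12]
13. n6.cnt = 22  [22]
14. n7.idx = -6  [A.acc * 2 + 12]
15. n8.sig = "mr"  [terminal]
16. n9.tag = true  [terminal]
17. n10.fin = true  [terminal]
18. n7.wid = -7  [B.idx - 1]
19. n7.acc = -1  [-1]
20. n11.env = 25  [terminal]
21. n12.idx = -7  [B₀.acc - 6]
22. n13.tag = false  [terminal]
23. n14.sig = "ur"  [terminal]
24. n12.wid = -7  [-7]
25. n12.acc = 10  [10]
26. n6.wid = false  [A.cnt > 22]
27. n6.depth = 11  [A.acc + 20]
28. n0.cnt = 22  [(if A.wid then C.off else A.depth) + 11]
29. n0.live = 25  [A.depth + C.off + 11]
30. n0.fin = 14  [A.depth + 3]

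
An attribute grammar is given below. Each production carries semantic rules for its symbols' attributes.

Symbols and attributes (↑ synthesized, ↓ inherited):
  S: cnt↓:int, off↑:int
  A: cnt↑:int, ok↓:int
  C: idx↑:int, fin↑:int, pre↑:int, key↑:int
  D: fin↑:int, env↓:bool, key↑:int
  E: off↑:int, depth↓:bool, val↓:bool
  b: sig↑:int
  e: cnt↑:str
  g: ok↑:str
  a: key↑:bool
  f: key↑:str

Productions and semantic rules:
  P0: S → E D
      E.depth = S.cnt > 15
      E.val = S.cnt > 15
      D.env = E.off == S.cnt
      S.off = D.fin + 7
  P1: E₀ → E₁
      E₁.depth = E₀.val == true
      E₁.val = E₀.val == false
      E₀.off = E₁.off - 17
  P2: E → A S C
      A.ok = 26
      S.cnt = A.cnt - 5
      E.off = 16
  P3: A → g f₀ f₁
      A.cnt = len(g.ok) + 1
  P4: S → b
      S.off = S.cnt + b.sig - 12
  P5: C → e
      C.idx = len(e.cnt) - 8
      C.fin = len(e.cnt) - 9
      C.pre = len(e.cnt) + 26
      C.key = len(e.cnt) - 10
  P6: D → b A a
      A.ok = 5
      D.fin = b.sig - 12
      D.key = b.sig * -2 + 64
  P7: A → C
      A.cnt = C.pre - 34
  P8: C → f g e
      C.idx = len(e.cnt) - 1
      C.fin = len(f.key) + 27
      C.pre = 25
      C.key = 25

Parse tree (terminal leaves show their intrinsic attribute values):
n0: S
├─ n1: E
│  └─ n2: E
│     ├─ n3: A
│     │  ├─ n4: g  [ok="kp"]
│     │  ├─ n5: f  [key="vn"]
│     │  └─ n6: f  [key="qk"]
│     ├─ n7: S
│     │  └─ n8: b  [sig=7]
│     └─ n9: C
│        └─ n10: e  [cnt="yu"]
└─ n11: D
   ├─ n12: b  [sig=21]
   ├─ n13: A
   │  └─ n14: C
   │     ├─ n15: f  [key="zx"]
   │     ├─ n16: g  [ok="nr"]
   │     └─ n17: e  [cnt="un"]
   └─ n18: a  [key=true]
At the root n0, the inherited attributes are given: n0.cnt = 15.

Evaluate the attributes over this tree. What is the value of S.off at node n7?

-7

1. n0.cnt = 15  [given at root]
2. n1.depth = false  [S.cnt > 15]
3. n1.val = false  [S.cnt > 15]
4. n2.depth = false  [E₀.val == true]
5. n2.val = true  [E₀.val == false]
6. n3.ok = 26  [26]
7. n4.ok = "kp"  [terminal]
8. n5.key = "vn"  [terminal]
9. n6.key = "qk"  [terminal]
10. n3.cnt = 3  [len(g.ok) + 1]
11. n7.cnt = -2  [A.cnt - 5]
12. n8.sig = 7  [terminal]
13. n7.off = -7  [S.cnt + b.sig - 12]
14. n10.cnt = "yu"  [terminal]
15. n9.idx = -6  [len(e.cnt) - 8]
16. n9.fin = -7  [len(e.cnt) - 9]
17. n9.pre = 28  [len(e.cnt) + 26]
18. n9.key = -8  [len(e.cnt) - 10]
19. n2.off = 16  [16]
20. n1.off = -1  [E₁.off - 17]
21. n11.env = false  [E.off == S.cnt]
22. n12.sig = 21  [terminal]
23. n13.ok = 5  [5]
24. n15.key = "zx"  [terminal]
25. n16.ok = "nr"  [terminal]
26. n17.cnt = "un"  [terminal]
27. n14.idx = 1  [len(e.cnt) - 1]
28. n14.fin = 29  [len(f.key) + 27]
29. n14.pre = 25  [25]
30. n14.key = 25  [25]
31. n13.cnt = -9  [C.pre - 34]
32. n18.key = true  [terminal]
33. n11.fin = 9  [b.sig - 12]
34. n11.key = 22  [b.sig * -2 + 64]
35. n0.off = 16  [D.fin + 7]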